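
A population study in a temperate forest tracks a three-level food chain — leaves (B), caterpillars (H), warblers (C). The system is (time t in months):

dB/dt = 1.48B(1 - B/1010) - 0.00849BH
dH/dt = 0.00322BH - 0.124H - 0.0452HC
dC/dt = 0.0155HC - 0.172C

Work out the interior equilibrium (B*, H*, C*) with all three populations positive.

From dC/dt = 0: 0.0155H* = 0.172, so H* = 11.1.
From dB/dt = 0: 1.48(1 - B*/1010) = 0.00849·11.1, giving B* = 1010·(1 - 0.0637) = 946.
From dH/dt = 0: 0.00322·946 - 0.124 = 0.0452C*, so C* = 2.92/0.0452 = 64.6.

B* ≈ 946, H* ≈ 11.1, C* ≈ 64.6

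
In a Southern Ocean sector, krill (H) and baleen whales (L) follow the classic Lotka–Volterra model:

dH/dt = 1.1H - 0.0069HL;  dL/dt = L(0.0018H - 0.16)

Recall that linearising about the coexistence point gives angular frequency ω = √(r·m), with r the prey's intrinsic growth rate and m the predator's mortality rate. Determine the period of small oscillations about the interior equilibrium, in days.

Here r = 1.1 and m = 0.16, so r·m = 0.176.
ω = √0.176 = 0.42 per day, hence T = 2π/ω ≈ 15 days.

T ≈ 15 days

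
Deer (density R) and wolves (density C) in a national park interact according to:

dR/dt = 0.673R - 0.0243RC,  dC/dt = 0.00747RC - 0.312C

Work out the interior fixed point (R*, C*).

Set dC/dt = 0 with C > 0: 0.00747R - 0.312 = 0, so R* = 0.312/0.00747 = 41.8.
Set dR/dt = 0 with R > 0: 0.673 - 0.0243C = 0, so C* = 0.673/0.0243 = 27.7.

R* ≈ 41.8, C* ≈ 27.7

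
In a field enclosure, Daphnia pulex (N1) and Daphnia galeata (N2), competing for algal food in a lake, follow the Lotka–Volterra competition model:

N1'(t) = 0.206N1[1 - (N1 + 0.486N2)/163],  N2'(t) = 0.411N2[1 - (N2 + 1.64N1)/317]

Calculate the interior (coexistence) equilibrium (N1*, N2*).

N1* ≈ 44, N2* ≈ 245

Setting both brackets to zero gives the nullclines N1 + 0.486N2 = 163 and 1.64N1 + N2 = 317.
Substituting N2 = 317 - 1.64N1 into the first: N1(1 - 0.486·1.64) = 163 - 0.486·317.
So N1* = 8.94/0.203 = 44, and then N2* = 317 - 1.64·44 = 245.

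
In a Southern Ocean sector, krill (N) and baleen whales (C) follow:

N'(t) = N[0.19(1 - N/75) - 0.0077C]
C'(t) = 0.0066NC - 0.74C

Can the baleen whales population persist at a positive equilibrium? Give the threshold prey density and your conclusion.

Threshold N = 112; K < 112, so no, the predator goes extinct.

The predator equation gives dC/dt > 0 only when N > 0.74/0.0066 = 112.
Without the predator, N → K = 75. Since 75 < 112, the predator cannot invade.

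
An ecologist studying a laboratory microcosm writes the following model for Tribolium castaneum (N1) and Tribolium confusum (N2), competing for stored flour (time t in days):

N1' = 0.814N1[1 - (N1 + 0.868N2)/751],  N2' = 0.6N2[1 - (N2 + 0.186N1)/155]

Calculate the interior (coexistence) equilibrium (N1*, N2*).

Setting both brackets to zero gives the nullclines N1 + 0.868N2 = 751 and 0.186N1 + N2 = 155.
Substituting N2 = 155 - 0.186N1 into the first: N1(1 - 0.868·0.186) = 751 - 0.868·155.
So N1* = 616/0.839 = 735, and then N2* = 155 - 0.186·735 = 18.3.

N1* ≈ 735, N2* ≈ 18.3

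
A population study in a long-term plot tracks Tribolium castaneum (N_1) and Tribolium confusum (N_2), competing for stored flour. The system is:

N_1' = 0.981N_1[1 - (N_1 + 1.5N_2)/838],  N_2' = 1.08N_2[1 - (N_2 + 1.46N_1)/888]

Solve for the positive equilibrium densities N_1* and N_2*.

Setting both brackets to zero gives the nullclines N_1 + 1.5N_2 = 838 and 1.46N_1 + N_2 = 888.
Substituting N_2 = 888 - 1.46N_1 into the first: N_1(1 - 1.5·1.46) = 838 - 1.5·888.
So N_1* = -494/-1.19 = 415, and then N_2* = 888 - 1.46·415 = 282.

N_1* ≈ 415, N_2* ≈ 282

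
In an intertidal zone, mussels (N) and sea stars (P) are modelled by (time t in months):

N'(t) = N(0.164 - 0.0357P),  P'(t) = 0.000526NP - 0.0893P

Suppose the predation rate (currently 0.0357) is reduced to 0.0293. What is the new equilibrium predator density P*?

At the interior fixed point, setting dN/dt = 0 with N > 0 fixes P* = (prey growth rate)/(NP coefficient) — independent of the other coefficients.
With the change, P* = 0.164/0.0293 = 5.6; it rises from 4.59.

P* ≈ 5.6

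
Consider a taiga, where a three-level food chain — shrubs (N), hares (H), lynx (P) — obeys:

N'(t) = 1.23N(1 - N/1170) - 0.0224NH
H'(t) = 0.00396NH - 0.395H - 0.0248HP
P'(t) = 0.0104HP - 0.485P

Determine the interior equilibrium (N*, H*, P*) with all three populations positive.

N* ≈ 176, H* ≈ 46.6, P* ≈ 12.2

From dP/dt = 0: 0.0104H* = 0.485, so H* = 46.6.
From dN/dt = 0: 1.23(1 - N*/1170) = 0.0224·46.6, giving N* = 1170·(1 - 0.849) = 176.
From dH/dt = 0: 0.00396·176 - 0.395 = 0.0248P*, so P* = 0.303/0.0248 = 12.2.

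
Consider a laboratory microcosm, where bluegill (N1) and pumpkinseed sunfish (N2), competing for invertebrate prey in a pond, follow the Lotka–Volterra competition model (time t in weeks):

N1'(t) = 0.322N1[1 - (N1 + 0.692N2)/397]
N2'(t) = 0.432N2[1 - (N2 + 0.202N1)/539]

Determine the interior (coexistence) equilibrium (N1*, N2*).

N1* ≈ 27.9, N2* ≈ 533

Setting both brackets to zero gives the nullclines N1 + 0.692N2 = 397 and 0.202N1 + N2 = 539.
Substituting N2 = 539 - 0.202N1 into the first: N1(1 - 0.692·0.202) = 397 - 0.692·539.
So N1* = 24/0.86 = 27.9, and then N2* = 539 - 0.202·27.9 = 533.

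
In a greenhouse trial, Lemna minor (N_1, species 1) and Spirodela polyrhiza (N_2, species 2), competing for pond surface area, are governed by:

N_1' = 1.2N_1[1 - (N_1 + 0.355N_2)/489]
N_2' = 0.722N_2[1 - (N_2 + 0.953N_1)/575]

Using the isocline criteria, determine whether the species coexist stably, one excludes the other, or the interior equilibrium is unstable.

Compare the nullcline intercepts: K1/α12 = 489/0.355 = 1380 > K2 = 575; K2/α21 = 575/0.953 = 603 > K1 = 489.
Since both inequalities hold, each species can invade when rare, so the interior equilibrium is stable.

stable coexistence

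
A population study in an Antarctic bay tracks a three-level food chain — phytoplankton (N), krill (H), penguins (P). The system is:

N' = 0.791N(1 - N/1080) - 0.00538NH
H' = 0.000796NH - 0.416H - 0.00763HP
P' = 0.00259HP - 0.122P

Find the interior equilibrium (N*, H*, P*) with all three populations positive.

From dP/dt = 0: 0.00259H* = 0.122, so H* = 47.1.
From dN/dt = 0: 0.791(1 - N*/1080) = 0.00538·47.1, giving N* = 1080·(1 - 0.32) = 734.
From dH/dt = 0: 0.000796·734 - 0.416 = 0.00763P*, so P* = 0.168/0.00763 = 22.1.

N* ≈ 734, H* ≈ 47.1, P* ≈ 22.1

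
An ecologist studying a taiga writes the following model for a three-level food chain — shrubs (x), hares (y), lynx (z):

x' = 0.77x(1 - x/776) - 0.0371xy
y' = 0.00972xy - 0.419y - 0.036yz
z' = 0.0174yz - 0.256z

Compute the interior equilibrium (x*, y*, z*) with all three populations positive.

From dz/dt = 0: 0.0174y* = 0.256, so y* = 14.7.
From dx/dt = 0: 0.77(1 - x*/776) = 0.0371·14.7, giving x* = 776·(1 - 0.709) = 226.
From dy/dt = 0: 0.00972·226 - 0.419 = 0.036z*, so z* = 1.78/0.036 = 49.4.

x* ≈ 226, y* ≈ 14.7, z* ≈ 49.4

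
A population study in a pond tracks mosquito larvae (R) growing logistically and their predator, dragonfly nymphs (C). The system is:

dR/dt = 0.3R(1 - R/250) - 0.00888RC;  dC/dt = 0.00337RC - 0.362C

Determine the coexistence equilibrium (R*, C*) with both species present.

R* ≈ 107, C* ≈ 19.3

From dC/dt = 0 with C > 0: 0.00337R* = 0.362, so R* = 107.
Substitute into dR/dt = 0: 0.3(1 - 107/250) = 0.00888C*.
The bracket is 0.57, giving C* = 0.171/0.00888 = 19.3.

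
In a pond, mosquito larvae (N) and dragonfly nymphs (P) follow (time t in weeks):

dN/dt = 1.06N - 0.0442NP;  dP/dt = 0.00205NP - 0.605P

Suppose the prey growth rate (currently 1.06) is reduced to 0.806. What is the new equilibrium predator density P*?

At the interior fixed point, setting dN/dt = 0 with N > 0 fixes P* = (prey growth rate)/(NP coefficient) — independent of the other coefficients.
With the change, P* = 0.806/0.0442 = 18.2; it falls from 24.

P* ≈ 18.2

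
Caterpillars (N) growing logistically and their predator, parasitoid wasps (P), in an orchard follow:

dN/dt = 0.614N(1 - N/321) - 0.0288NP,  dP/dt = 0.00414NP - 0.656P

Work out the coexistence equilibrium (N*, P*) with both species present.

N* ≈ 158, P* ≈ 10.8

From dP/dt = 0 with P > 0: 0.00414N* = 0.656, so N* = 158.
Substitute into dN/dt = 0: 0.614(1 - 158/321) = 0.0288P*.
The bracket is 0.506, giving P* = 0.311/0.0288 = 10.8.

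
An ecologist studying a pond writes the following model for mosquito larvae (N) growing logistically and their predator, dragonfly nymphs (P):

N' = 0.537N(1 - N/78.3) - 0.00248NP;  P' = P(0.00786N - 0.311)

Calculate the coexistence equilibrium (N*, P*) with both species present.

N* ≈ 39.6, P* ≈ 107

From dP/dt = 0 with P > 0: 0.00786N* = 0.311, so N* = 39.6.
Substitute into dN/dt = 0: 0.537(1 - 39.6/78.3) = 0.00248P*.
The bracket is 0.495, giving P* = 0.266/0.00248 = 107.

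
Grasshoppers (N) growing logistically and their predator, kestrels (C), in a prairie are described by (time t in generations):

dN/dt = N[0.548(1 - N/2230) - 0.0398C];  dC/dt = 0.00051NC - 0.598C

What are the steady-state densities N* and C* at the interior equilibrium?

N* ≈ 1170, C* ≈ 6.53

From dC/dt = 0 with C > 0: 0.00051N* = 0.598, so N* = 1170.
Substitute into dN/dt = 0: 0.548(1 - 1170/2230) = 0.0398C*.
The bracket is 0.474, giving C* = 0.26/0.0398 = 6.53.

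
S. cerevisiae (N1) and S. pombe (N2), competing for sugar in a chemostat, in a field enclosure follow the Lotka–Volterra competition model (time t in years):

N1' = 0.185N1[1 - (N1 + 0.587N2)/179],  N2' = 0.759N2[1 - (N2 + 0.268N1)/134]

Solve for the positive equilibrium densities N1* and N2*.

Setting both brackets to zero gives the nullclines N1 + 0.587N2 = 179 and 0.268N1 + N2 = 134.
Substituting N2 = 134 - 0.268N1 into the first: N1(1 - 0.587·0.268) = 179 - 0.587·134.
So N1* = 100/0.843 = 119, and then N2* = 134 - 0.268·119 = 102.

N1* ≈ 119, N2* ≈ 102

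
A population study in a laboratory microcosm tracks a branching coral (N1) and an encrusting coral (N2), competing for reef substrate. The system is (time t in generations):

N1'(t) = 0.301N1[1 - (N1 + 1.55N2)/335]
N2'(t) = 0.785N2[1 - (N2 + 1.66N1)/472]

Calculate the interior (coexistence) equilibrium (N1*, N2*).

N1* ≈ 252, N2* ≈ 53.5

Setting both brackets to zero gives the nullclines N1 + 1.55N2 = 335 and 1.66N1 + N2 = 472.
Substituting N2 = 472 - 1.66N1 into the first: N1(1 - 1.55·1.66) = 335 - 1.55·472.
So N1* = -397/-1.57 = 252, and then N2* = 472 - 1.66·252 = 53.5.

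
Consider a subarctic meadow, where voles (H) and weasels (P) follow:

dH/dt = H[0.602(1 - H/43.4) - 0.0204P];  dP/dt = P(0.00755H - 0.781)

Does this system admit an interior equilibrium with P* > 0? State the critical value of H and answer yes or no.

The predator equation gives dP/dt > 0 only when H > 0.781/0.00755 = 103.
Without the predator, H → K = 43.4. Since 43.4 < 103, the predator cannot invade.

Threshold H = 103; K < 103, so no, the predator goes extinct.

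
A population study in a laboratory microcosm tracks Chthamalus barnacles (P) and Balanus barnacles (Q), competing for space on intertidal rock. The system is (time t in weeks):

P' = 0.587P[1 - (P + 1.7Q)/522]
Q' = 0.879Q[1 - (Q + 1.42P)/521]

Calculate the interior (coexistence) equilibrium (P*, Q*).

P* ≈ 257, Q* ≈ 156

Setting both brackets to zero gives the nullclines P + 1.7Q = 522 and 1.42P + Q = 521.
Substituting Q = 521 - 1.42P into the first: P(1 - 1.7·1.42) = 522 - 1.7·521.
So P* = -364/-1.41 = 257, and then Q* = 521 - 1.42·257 = 156.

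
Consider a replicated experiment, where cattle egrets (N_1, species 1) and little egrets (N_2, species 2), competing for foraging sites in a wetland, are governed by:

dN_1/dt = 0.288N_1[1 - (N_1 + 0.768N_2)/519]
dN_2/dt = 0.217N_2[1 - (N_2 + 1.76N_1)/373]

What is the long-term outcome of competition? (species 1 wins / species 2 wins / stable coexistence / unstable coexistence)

species 1 excludes species 2

Compare the nullcline intercepts: K1/α12 = 519/0.768 = 676 > K2 = 373; K2/α21 = 373/1.76 = 212 < K1 = 519.
Since the inequalities point opposite ways, species 1 can invade but species 2 cannot.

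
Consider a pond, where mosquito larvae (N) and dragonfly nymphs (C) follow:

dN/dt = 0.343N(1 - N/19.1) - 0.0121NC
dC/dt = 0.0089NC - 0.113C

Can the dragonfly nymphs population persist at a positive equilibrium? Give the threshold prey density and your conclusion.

The predator equation gives dC/dt > 0 only when N > 0.113/0.0089 = 12.7.
Without the predator, N → K = 19.1. Since 19.1 > 12.7, the predator can invade and persist.

Threshold N = 12.7; K > 12.7, so yes, the predator persists.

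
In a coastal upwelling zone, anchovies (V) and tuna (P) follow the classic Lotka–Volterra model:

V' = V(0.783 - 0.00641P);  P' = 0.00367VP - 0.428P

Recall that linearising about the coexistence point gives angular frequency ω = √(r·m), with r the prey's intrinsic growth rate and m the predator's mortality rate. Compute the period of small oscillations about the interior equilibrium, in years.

Here r = 0.783 and m = 0.428, so r·m = 0.335.
ω = √0.335 = 0.579 per year, hence T = 2π/ω ≈ 10.9 years.

T ≈ 10.9 years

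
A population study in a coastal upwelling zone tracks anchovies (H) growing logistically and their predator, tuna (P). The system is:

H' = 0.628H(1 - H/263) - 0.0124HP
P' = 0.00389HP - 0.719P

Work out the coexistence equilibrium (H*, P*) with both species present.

From dP/dt = 0 with P > 0: 0.00389H* = 0.719, so H* = 185.
Substitute into dH/dt = 0: 0.628(1 - 185/263) = 0.0124P*.
The bracket is 0.297, giving P* = 0.187/0.0124 = 15.1.

H* ≈ 185, P* ≈ 15.1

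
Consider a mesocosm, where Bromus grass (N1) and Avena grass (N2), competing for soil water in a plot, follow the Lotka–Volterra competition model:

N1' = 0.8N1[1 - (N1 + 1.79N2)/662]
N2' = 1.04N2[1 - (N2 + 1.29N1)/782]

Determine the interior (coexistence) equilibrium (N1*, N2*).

N1* ≈ 564, N2* ≈ 55

Setting both brackets to zero gives the nullclines N1 + 1.79N2 = 662 and 1.29N1 + N2 = 782.
Substituting N2 = 782 - 1.29N1 into the first: N1(1 - 1.79·1.29) = 662 - 1.79·782.
So N1* = -738/-1.31 = 564, and then N2* = 782 - 1.29·564 = 55.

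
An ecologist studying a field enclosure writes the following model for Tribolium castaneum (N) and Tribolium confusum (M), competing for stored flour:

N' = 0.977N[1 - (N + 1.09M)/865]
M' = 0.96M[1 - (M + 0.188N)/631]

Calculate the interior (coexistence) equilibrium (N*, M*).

N* ≈ 223, M* ≈ 589

Setting both brackets to zero gives the nullclines N + 1.09M = 865 and 0.188N + M = 631.
Substituting M = 631 - 0.188N into the first: N(1 - 1.09·0.188) = 865 - 1.09·631.
So N* = 177/0.795 = 223, and then M* = 631 - 0.188·223 = 589.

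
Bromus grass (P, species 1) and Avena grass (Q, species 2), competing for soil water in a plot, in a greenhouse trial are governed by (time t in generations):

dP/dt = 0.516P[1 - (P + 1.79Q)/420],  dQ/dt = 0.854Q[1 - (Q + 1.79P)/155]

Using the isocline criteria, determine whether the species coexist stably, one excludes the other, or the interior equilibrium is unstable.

Compare the nullcline intercepts: K1/α12 = 420/1.79 = 235 > K2 = 155; K2/α21 = 155/1.79 = 86.6 < K1 = 420.
Since the inequalities point opposite ways, species 1 can invade but species 2 cannot.

species 1 excludes species 2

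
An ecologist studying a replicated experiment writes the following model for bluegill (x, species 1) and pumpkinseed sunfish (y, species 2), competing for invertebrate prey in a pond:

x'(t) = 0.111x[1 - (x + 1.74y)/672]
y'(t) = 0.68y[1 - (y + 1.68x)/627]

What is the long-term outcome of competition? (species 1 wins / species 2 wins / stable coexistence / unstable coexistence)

unstable coexistence (outcome depends on initial conditions)

Compare the nullcline intercepts: K1/α12 = 672/1.74 = 386 < K2 = 627; K2/α21 = 627/1.68 = 373 < K1 = 672.
Since both are reversed, neither can invade when rare; the interior point is a saddle.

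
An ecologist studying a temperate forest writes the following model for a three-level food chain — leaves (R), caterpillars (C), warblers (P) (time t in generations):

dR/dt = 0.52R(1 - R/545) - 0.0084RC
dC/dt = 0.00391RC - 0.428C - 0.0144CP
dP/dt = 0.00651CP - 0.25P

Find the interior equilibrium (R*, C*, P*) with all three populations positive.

R* ≈ 207, C* ≈ 38.4, P* ≈ 26.5

From dP/dt = 0: 0.00651C* = 0.25, so C* = 38.4.
From dR/dt = 0: 0.52(1 - R*/545) = 0.0084·38.4, giving R* = 545·(1 - 0.62) = 207.
From dC/dt = 0: 0.00391·207 - 0.428 = 0.0144P*, so P* = 0.381/0.0144 = 26.5.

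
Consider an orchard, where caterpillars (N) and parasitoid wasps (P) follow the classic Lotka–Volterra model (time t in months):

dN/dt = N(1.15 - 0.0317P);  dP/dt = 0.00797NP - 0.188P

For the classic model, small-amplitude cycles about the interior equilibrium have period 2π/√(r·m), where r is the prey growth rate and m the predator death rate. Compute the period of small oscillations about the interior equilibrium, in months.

T ≈ 13.5 months

Here r = 1.15 and m = 0.188, so r·m = 0.216.
ω = √0.216 = 0.465 per month, hence T = 2π/ω ≈ 13.5 months.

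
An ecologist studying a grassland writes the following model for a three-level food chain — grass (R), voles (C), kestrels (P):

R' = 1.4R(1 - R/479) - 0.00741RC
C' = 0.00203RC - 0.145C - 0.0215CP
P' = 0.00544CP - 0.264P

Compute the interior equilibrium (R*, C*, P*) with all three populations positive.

R* ≈ 356, C* ≈ 48.5, P* ≈ 26.9

From dP/dt = 0: 0.00544C* = 0.264, so C* = 48.5.
From dR/dt = 0: 1.4(1 - R*/479) = 0.00741·48.5, giving R* = 479·(1 - 0.257) = 356.
From dC/dt = 0: 0.00203·356 - 0.145 = 0.0215P*, so P* = 0.578/0.0215 = 26.9.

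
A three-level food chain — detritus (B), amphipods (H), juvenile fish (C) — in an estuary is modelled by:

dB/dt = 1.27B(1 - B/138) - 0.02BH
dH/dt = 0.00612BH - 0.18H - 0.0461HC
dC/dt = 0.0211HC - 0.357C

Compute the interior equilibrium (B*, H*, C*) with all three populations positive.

B* ≈ 101, H* ≈ 16.9, C* ≈ 9.53

From dC/dt = 0: 0.0211H* = 0.357, so H* = 16.9.
From dB/dt = 0: 1.27(1 - B*/138) = 0.02·16.9, giving B* = 138·(1 - 0.266) = 101.
From dH/dt = 0: 0.00612·101 - 0.18 = 0.0461C*, so C* = 0.44/0.0461 = 9.53.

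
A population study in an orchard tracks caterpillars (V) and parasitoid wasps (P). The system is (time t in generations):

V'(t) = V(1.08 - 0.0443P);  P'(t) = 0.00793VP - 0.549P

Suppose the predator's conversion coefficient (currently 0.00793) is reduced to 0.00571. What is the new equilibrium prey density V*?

V* ≈ 96.1

At the interior fixed point, setting dP/dt = 0 with P > 0 fixes V* = (predator death rate)/(VP coefficient) — independent of the other coefficients.
With the change, V* = 0.549/0.00571 = 96.1; it rises from 69.2.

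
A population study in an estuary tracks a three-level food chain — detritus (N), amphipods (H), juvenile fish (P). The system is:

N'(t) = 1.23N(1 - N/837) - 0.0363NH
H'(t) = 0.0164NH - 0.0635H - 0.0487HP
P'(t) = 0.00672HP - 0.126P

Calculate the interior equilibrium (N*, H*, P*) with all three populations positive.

N* ≈ 374, H* ≈ 18.8, P* ≈ 125

From dP/dt = 0: 0.00672H* = 0.126, so H* = 18.8.
From dN/dt = 0: 1.23(1 - N*/837) = 0.0363·18.8, giving N* = 837·(1 - 0.553) = 374.
From dH/dt = 0: 0.0164·374 - 0.0635 = 0.0487P*, so P* = 6.07/0.0487 = 125.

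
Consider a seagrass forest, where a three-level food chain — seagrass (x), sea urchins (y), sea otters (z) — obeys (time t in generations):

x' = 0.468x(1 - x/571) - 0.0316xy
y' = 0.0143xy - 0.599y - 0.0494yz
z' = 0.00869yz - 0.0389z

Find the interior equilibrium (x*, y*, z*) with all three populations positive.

x* ≈ 398, y* ≈ 4.48, z* ≈ 103

From dz/dt = 0: 0.00869y* = 0.0389, so y* = 4.48.
From dx/dt = 0: 0.468(1 - x*/571) = 0.0316·4.48, giving x* = 571·(1 - 0.302) = 398.
From dy/dt = 0: 0.0143·398 - 0.599 = 0.0494z*, so z* = 5.1/0.0494 = 103.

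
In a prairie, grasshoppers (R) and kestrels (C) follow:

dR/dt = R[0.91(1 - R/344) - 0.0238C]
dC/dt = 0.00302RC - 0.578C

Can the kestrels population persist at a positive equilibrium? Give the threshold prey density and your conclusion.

Threshold R = 191; K > 191, so yes, the predator persists.

The predator equation gives dC/dt > 0 only when R > 0.578/0.00302 = 191.
Without the predator, R → K = 344. Since 344 > 191, the predator can invade and persist.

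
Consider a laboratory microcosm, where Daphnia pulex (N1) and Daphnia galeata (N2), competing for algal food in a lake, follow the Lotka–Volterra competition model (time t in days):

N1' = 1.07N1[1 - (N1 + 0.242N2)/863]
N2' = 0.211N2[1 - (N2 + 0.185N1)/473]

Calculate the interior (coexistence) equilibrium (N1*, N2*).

N1* ≈ 784, N2* ≈ 328

Setting both brackets to zero gives the nullclines N1 + 0.242N2 = 863 and 0.185N1 + N2 = 473.
Substituting N2 = 473 - 0.185N1 into the first: N1(1 - 0.242·0.185) = 863 - 0.242·473.
So N1* = 749/0.955 = 784, and then N2* = 473 - 0.185·784 = 328.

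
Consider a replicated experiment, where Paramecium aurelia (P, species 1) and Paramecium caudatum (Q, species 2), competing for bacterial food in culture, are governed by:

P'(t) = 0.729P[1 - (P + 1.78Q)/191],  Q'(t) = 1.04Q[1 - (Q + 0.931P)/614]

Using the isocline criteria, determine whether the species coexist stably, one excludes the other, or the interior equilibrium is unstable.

species 2 excludes species 1

Compare the nullcline intercepts: K1/α12 = 191/1.78 = 107 < K2 = 614; K2/α21 = 614/0.931 = 660 > K1 = 191.
Since the inequalities point opposite ways, species 2 can invade but species 1 cannot.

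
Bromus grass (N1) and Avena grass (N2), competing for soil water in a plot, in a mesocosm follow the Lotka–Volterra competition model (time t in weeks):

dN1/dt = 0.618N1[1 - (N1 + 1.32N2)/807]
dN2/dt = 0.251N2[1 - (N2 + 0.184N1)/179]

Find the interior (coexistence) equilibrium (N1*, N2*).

N1* ≈ 754, N2* ≈ 40.3

Setting both brackets to zero gives the nullclines N1 + 1.32N2 = 807 and 0.184N1 + N2 = 179.
Substituting N2 = 179 - 0.184N1 into the first: N1(1 - 1.32·0.184) = 807 - 1.32·179.
So N1* = 571/0.757 = 754, and then N2* = 179 - 0.184·754 = 40.3.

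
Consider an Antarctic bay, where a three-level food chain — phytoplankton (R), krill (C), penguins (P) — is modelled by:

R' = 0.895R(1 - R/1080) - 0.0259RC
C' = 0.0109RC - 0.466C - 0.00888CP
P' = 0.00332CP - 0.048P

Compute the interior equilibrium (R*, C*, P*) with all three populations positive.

From dP/dt = 0: 0.00332C* = 0.048, so C* = 14.5.
From dR/dt = 0: 0.895(1 - R*/1080) = 0.0259·14.5, giving R* = 1080·(1 - 0.418) = 628.
From dC/dt = 0: 0.0109·628 - 0.466 = 0.00888P*, so P* = 6.38/0.00888 = 719.

R* ≈ 628, C* ≈ 14.5, P* ≈ 719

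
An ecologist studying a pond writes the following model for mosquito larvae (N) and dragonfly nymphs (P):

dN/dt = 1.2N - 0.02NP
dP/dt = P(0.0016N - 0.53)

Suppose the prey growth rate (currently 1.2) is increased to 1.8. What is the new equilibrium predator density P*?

At the interior fixed point, setting dN/dt = 0 with N > 0 fixes P* = (prey growth rate)/(NP coefficient) — independent of the other coefficients.
With the change, P* = 1.8/0.02 = 90; it rises from 60.

P* ≈ 90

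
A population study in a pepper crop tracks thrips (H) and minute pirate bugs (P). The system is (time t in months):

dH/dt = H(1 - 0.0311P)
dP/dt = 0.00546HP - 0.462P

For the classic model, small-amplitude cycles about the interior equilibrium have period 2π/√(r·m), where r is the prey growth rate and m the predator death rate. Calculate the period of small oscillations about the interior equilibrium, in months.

Here r = 1 and m = 0.462, so r·m = 0.462.
ω = √0.462 = 0.68 per month, hence T = 2π/ω ≈ 9.24 months.

T ≈ 9.24 months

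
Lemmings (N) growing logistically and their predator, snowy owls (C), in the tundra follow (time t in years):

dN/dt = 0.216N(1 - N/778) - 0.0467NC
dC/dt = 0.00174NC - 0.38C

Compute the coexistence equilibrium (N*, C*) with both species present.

N* ≈ 218, C* ≈ 3.33

From dC/dt = 0 with C > 0: 0.00174N* = 0.38, so N* = 218.
Substitute into dN/dt = 0: 0.216(1 - 218/778) = 0.0467C*.
The bracket is 0.719, giving C* = 0.155/0.0467 = 3.33.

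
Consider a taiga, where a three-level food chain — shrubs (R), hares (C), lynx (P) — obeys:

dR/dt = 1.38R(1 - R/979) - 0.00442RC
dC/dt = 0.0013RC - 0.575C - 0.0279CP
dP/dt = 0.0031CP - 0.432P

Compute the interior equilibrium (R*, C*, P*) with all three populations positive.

R* ≈ 542, C* ≈ 139, P* ≈ 4.65

From dP/dt = 0: 0.0031C* = 0.432, so C* = 139.
From dR/dt = 0: 1.38(1 - R*/979) = 0.00442·139, giving R* = 979·(1 - 0.446) = 542.
From dC/dt = 0: 0.0013·542 - 0.575 = 0.0279P*, so P* = 0.13/0.0279 = 4.65.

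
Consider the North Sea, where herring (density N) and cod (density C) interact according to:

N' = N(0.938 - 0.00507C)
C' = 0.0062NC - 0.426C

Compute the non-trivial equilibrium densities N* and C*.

N* ≈ 68.7, C* ≈ 185

Set dC/dt = 0 with C > 0: 0.0062N - 0.426 = 0, so N* = 0.426/0.0062 = 68.7.
Set dN/dt = 0 with N > 0: 0.938 - 0.00507C = 0, so C* = 0.938/0.00507 = 185.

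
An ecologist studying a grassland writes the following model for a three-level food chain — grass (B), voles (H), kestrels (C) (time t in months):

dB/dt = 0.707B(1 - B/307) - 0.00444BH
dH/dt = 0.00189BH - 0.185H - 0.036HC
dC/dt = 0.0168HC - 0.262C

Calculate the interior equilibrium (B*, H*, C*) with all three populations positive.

From dC/dt = 0: 0.0168H* = 0.262, so H* = 15.6.
From dB/dt = 0: 0.707(1 - B*/307) = 0.00444·15.6, giving B* = 307·(1 - 0.0979) = 277.
From dH/dt = 0: 0.00189·277 - 0.185 = 0.036C*, so C* = 0.338/0.036 = 9.4.

B* ≈ 277, H* ≈ 15.6, C* ≈ 9.4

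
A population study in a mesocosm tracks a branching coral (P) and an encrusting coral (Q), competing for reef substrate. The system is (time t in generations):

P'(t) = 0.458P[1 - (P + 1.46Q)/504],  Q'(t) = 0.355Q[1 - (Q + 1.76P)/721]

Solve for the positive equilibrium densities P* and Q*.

P* ≈ 350, Q* ≈ 106

Setting both brackets to zero gives the nullclines P + 1.46Q = 504 and 1.76P + Q = 721.
Substituting Q = 721 - 1.76P into the first: P(1 - 1.46·1.76) = 504 - 1.46·721.
So P* = -549/-1.57 = 350, and then Q* = 721 - 1.76·350 = 106.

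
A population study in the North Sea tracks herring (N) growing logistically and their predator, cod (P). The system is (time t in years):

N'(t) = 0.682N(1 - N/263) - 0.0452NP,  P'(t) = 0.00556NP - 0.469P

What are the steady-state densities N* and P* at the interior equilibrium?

N* ≈ 84.4, P* ≈ 10.2

From dP/dt = 0 with P > 0: 0.00556N* = 0.469, so N* = 84.4.
Substitute into dN/dt = 0: 0.682(1 - 84.4/263) = 0.0452P*.
The bracket is 0.679, giving P* = 0.463/0.0452 = 10.2.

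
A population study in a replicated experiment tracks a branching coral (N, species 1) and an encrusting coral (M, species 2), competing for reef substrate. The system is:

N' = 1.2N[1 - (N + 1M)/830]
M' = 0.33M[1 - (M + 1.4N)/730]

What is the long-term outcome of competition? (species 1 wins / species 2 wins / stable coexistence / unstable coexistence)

species 1 excludes species 2

Compare the nullcline intercepts: K1/α12 = 830/1 = 830 > K2 = 730; K2/α21 = 730/1.4 = 521 < K1 = 830.
Since the inequalities point opposite ways, species 1 can invade but species 2 cannot.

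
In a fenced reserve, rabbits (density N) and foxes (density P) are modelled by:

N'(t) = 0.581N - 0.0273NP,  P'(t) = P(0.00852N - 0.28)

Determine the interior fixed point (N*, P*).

Set dP/dt = 0 with P > 0: 0.00852N - 0.28 = 0, so N* = 0.28/0.00852 = 32.9.
Set dN/dt = 0 with N > 0: 0.581 - 0.0273P = 0, so P* = 0.581/0.0273 = 21.3.

N* ≈ 32.9, P* ≈ 21.3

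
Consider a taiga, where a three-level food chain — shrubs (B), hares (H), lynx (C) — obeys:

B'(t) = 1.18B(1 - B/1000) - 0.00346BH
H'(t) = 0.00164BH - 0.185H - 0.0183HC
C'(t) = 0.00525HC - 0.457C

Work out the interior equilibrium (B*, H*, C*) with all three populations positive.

From dC/dt = 0: 0.00525H* = 0.457, so H* = 87.
From dB/dt = 0: 1.18(1 - B*/1000) = 0.00346·87, giving B* = 1000·(1 - 0.255) = 745.
From dH/dt = 0: 0.00164·745 - 0.185 = 0.0183C*, so C* = 1.04/0.0183 = 56.6.

B* ≈ 745, H* ≈ 87, C* ≈ 56.6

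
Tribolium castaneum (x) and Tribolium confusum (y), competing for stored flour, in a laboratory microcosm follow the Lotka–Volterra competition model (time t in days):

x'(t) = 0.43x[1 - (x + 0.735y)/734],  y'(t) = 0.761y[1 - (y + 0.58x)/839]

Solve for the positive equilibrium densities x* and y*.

Setting both brackets to zero gives the nullclines x + 0.735y = 734 and 0.58x + y = 839.
Substituting y = 839 - 0.58x into the first: x(1 - 0.735·0.58) = 734 - 0.735·839.
So x* = 117/0.574 = 205, and then y* = 839 - 0.58·205 = 720.

x* ≈ 205, y* ≈ 720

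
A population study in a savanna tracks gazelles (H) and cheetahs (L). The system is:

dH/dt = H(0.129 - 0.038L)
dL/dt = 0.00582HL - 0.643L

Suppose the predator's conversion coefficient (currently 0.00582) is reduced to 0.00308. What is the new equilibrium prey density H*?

H* ≈ 209

At the interior fixed point, setting dL/dt = 0 with L > 0 fixes H* = (predator death rate)/(HL coefficient) — independent of the other coefficients.
With the change, H* = 0.643/0.00308 = 209; it rises from 110.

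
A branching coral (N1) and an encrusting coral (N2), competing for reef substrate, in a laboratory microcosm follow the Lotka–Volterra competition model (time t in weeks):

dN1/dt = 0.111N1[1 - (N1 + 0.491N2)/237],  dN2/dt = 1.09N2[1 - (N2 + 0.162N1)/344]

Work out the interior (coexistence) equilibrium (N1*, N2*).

Setting both brackets to zero gives the nullclines N1 + 0.491N2 = 237 and 0.162N1 + N2 = 344.
Substituting N2 = 344 - 0.162N1 into the first: N1(1 - 0.491·0.162) = 237 - 0.491·344.
So N1* = 68.1/0.92 = 74, and then N2* = 344 - 0.162·74 = 332.

N1* ≈ 74, N2* ≈ 332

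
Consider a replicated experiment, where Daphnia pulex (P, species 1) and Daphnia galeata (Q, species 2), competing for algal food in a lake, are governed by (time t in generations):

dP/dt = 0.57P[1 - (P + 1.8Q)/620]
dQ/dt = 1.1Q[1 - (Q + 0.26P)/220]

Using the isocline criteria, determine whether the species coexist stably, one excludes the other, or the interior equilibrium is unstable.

Compare the nullcline intercepts: K1/α12 = 620/1.8 = 344 > K2 = 220; K2/α21 = 220/0.26 = 846 > K1 = 620.
Since both inequalities hold, each species can invade when rare, so the interior equilibrium is stable.

stable coexistence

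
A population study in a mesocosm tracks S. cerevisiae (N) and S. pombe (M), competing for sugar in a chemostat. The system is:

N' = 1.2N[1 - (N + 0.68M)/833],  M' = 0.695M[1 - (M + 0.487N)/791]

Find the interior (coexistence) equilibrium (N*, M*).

N* ≈ 441, M* ≈ 576

Setting both brackets to zero gives the nullclines N + 0.68M = 833 and 0.487N + M = 791.
Substituting M = 791 - 0.487N into the first: N(1 - 0.68·0.487) = 833 - 0.68·791.
So N* = 295/0.669 = 441, and then M* = 791 - 0.487·441 = 576.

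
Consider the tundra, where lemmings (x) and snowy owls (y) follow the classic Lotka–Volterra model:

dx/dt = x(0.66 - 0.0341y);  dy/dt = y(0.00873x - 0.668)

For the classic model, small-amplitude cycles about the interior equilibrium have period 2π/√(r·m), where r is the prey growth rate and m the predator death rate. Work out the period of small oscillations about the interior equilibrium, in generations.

Here r = 0.66 and m = 0.668, so r·m = 0.441.
ω = √0.441 = 0.664 per generation, hence T = 2π/ω ≈ 9.46 generations.

T ≈ 9.46 generations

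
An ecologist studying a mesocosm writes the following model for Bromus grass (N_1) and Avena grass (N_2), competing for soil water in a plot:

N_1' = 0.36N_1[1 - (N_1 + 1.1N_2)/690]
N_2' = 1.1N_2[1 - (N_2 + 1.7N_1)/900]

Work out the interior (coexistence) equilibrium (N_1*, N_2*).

N_1* ≈ 345, N_2* ≈ 314

Setting both brackets to zero gives the nullclines N_1 + 1.1N_2 = 690 and 1.7N_1 + N_2 = 900.
Substituting N_2 = 900 - 1.7N_1 into the first: N_1(1 - 1.1·1.7) = 690 - 1.1·900.
So N_1* = -300/-0.87 = 345, and then N_2* = 900 - 1.7·345 = 314.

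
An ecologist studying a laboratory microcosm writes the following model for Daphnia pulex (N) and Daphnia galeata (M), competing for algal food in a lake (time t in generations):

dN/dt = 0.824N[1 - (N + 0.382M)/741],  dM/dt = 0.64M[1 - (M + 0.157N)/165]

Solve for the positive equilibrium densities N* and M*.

Setting both brackets to zero gives the nullclines N + 0.382M = 741 and 0.157N + M = 165.
Substituting M = 165 - 0.157N into the first: N(1 - 0.382·0.157) = 741 - 0.382·165.
So N* = 678/0.94 = 721, and then M* = 165 - 0.157·721 = 51.8.

N* ≈ 721, M* ≈ 51.8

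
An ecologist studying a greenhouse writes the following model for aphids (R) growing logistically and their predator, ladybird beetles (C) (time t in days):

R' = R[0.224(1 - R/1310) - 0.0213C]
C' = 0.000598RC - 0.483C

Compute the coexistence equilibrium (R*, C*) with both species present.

From dC/dt = 0 with C > 0: 0.000598R* = 0.483, so R* = 808.
Substitute into dR/dt = 0: 0.224(1 - 808/1310) = 0.0213C*.
The bracket is 0.383, giving C* = 0.0859/0.0213 = 4.03.

R* ≈ 808, C* ≈ 4.03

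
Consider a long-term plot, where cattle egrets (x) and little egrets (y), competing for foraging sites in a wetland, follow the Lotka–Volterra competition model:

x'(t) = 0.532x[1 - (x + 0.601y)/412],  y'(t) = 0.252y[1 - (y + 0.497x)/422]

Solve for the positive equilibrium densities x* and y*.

Setting both brackets to zero gives the nullclines x + 0.601y = 412 and 0.497x + y = 422.
Substituting y = 422 - 0.497x into the first: x(1 - 0.601·0.497) = 412 - 0.601·422.
So x* = 158/0.701 = 226, and then y* = 422 - 0.497·226 = 310.

x* ≈ 226, y* ≈ 310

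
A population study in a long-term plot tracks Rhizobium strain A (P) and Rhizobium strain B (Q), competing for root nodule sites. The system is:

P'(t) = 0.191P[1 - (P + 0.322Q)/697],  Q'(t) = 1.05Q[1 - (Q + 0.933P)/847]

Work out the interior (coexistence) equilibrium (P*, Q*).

P* ≈ 606, Q* ≈ 281

Setting both brackets to zero gives the nullclines P + 0.322Q = 697 and 0.933P + Q = 847.
Substituting Q = 847 - 0.933P into the first: P(1 - 0.322·0.933) = 697 - 0.322·847.
So P* = 424/0.7 = 606, and then Q* = 847 - 0.933·606 = 281.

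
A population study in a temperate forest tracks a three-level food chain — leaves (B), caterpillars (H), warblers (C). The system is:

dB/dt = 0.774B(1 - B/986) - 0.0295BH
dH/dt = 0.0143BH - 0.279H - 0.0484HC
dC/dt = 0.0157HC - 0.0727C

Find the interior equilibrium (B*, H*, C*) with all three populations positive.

From dC/dt = 0: 0.0157H* = 0.0727, so H* = 4.63.
From dB/dt = 0: 0.774(1 - B*/986) = 0.0295·4.63, giving B* = 986·(1 - 0.176) = 812.
From dH/dt = 0: 0.0143·812 - 0.279 = 0.0484C*, so C* = 11.3/0.0484 = 234.

B* ≈ 812, H* ≈ 4.63, C* ≈ 234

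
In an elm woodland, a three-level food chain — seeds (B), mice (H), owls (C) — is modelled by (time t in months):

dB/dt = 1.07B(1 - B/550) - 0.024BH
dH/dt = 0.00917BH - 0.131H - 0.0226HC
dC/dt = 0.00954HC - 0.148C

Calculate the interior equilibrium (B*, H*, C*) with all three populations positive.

B* ≈ 359, H* ≈ 15.5, C* ≈ 140

From dC/dt = 0: 0.00954H* = 0.148, so H* = 15.5.
From dB/dt = 0: 1.07(1 - B*/550) = 0.024·15.5, giving B* = 550·(1 - 0.348) = 359.
From dH/dt = 0: 0.00917·359 - 0.131 = 0.0226C*, so C* = 3.16/0.0226 = 140.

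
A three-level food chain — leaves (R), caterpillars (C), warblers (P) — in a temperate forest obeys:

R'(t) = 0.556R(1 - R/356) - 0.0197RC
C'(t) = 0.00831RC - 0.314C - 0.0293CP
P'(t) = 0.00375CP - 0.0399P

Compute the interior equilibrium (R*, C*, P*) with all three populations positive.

R* ≈ 222, C* ≈ 10.6, P* ≈ 52.2

From dP/dt = 0: 0.00375C* = 0.0399, so C* = 10.6.
From dR/dt = 0: 0.556(1 - R*/356) = 0.0197·10.6, giving R* = 356·(1 - 0.377) = 222.
From dC/dt = 0: 0.00831·222 - 0.314 = 0.0293P*, so P* = 1.53/0.0293 = 52.2.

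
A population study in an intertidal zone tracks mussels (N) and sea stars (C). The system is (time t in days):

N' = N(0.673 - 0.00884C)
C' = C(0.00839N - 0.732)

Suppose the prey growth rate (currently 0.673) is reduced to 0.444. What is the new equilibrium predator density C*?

At the interior fixed point, setting dN/dt = 0 with N > 0 fixes C* = (prey growth rate)/(NC coefficient) — independent of the other coefficients.
With the change, C* = 0.444/0.00884 = 50.2; it falls from 76.1.

C* ≈ 50.2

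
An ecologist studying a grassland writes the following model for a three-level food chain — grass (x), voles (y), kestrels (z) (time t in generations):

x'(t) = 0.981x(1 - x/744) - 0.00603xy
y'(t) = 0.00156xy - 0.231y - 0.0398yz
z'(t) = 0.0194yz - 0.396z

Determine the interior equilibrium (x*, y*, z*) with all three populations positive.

x* ≈ 651, y* ≈ 20.4, z* ≈ 19.7

From dz/dt = 0: 0.0194y* = 0.396, so y* = 20.4.
From dx/dt = 0: 0.981(1 - x*/744) = 0.00603·20.4, giving x* = 744·(1 - 0.125) = 651.
From dy/dt = 0: 0.00156·651 - 0.231 = 0.0398z*, so z* = 0.784/0.0398 = 19.7.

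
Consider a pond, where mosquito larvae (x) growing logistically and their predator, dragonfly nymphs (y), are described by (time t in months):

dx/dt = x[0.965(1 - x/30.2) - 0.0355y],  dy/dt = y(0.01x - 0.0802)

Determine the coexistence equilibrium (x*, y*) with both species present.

x* ≈ 8.02, y* ≈ 20

From dy/dt = 0 with y > 0: 0.01x* = 0.0802, so x* = 8.02.
Substitute into dx/dt = 0: 0.965(1 - 8.02/30.2) = 0.0355y*.
The bracket is 0.734, giving y* = 0.709/0.0355 = 20.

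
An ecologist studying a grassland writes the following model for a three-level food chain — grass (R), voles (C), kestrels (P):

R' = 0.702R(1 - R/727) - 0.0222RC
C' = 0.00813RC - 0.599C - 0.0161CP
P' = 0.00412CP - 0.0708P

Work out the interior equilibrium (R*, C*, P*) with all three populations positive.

R* ≈ 332, C* ≈ 17.2, P* ≈ 130

From dP/dt = 0: 0.00412C* = 0.0708, so C* = 17.2.
From dR/dt = 0: 0.702(1 - R*/727) = 0.0222·17.2, giving R* = 727·(1 - 0.543) = 332.
From dC/dt = 0: 0.00813·332 - 0.599 = 0.0161P*, so P* = 2.1/0.0161 = 130.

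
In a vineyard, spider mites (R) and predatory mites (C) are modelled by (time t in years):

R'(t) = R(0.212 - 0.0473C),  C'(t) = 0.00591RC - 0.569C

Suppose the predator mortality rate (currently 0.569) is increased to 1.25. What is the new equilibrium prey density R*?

R* ≈ 212

At the interior fixed point, setting dC/dt = 0 with C > 0 fixes R* = (predator death rate)/(RC coefficient) — independent of the other coefficients.
With the change, R* = 1.25/0.00591 = 212; it rises from 96.3.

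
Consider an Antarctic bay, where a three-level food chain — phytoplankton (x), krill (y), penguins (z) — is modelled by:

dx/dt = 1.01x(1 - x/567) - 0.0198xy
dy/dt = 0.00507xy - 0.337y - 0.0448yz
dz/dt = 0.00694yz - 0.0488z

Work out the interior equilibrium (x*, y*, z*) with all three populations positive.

x* ≈ 489, y* ≈ 7.03, z* ≈ 47.8

From dz/dt = 0: 0.00694y* = 0.0488, so y* = 7.03.
From dx/dt = 0: 1.01(1 - x*/567) = 0.0198·7.03, giving x* = 567·(1 - 0.138) = 489.
From dy/dt = 0: 0.00507·489 - 0.337 = 0.0448z*, so z* = 2.14/0.0448 = 47.8.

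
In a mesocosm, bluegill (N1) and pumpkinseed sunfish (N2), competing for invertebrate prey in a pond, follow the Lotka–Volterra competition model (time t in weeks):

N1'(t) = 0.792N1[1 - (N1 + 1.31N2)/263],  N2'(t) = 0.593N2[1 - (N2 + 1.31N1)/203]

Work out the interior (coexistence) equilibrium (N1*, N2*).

Setting both brackets to zero gives the nullclines N1 + 1.31N2 = 263 and 1.31N1 + N2 = 203.
Substituting N2 = 203 - 1.31N1 into the first: N1(1 - 1.31·1.31) = 263 - 1.31·203.
So N1* = -2.93/-0.716 = 4.09, and then N2* = 203 - 1.31·4.09 = 198.

N1* ≈ 4.09, N2* ≈ 198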